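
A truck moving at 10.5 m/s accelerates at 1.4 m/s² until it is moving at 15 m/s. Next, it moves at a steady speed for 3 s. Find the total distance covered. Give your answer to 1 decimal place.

Phase 1 (accelerating): v₀ = 10.5 m/s, a = 1.4 m/s².
v = v₀ + at → t = (15 − 10.5) / 1.4 = 3.21 s
v² = v₀² + 2aΔx → Δx = (15² − 10.5²)/(2·1.4) = 41.0 m

Phase 2 (constant speed): v₀ = 15.0 m/s, a = 0 m/s².
v = v₀ + at = 15.0 + (0)(3) = 15.0 m/s
Δx = v₀t + ½at² = 15.0·3 + 0.5·0·3² = 45.0 m
Total distance = 41.0 + 45.0 = 86.0 m

86.0 m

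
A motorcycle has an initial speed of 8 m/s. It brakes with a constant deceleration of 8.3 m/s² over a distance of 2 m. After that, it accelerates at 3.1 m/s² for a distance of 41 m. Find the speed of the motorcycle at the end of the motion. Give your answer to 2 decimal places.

16.88 m/s

Phase 1 (decelerating): v₀ = 8.00 m/s, a = -8.3 m/s².
v² = v₀² + 2aΔx = 8.00² + 2·-8.3·2 = 30.8 → v = 5.55 m/s
t = (v − v₀)/a = (5.55 − 8.00)/-8.3 = 0.295 s

Phase 2 (accelerating): v₀ = 5.55 m/s, a = 3.1 m/s².
v² = v₀² + 2aΔx = 5.55² + 2·3.1·41 = 285 → v = 16.9 m/s
t = (v − v₀)/a = (16.9 − 5.55)/3.1 = 3.66 s
Final speed = 16.9 m/s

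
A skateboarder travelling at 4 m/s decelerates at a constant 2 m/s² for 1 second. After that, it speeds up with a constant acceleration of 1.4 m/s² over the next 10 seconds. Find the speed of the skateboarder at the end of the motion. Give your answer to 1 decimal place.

Phase 1 (decelerating): v₀ = 4.00 m/s, a = -2 m/s².
v = v₀ + at = 4.00 + (-2)(1) = 2.00 m/s
Δx = v₀t + ½at² = 4.00·1 + 0.5·-2·1² = 3.00 m

Phase 2 (accelerating): v₀ = 2.00 m/s, a = 1.4 m/s².
v = v₀ + at = 2.00 + (1.4)(10) = 16.0 m/s
Δx = v₀t + ½at² = 2.00·10 + 0.5·1.4·10² = 90.0 m
Final speed = 16.0 m/s

16.0 m/s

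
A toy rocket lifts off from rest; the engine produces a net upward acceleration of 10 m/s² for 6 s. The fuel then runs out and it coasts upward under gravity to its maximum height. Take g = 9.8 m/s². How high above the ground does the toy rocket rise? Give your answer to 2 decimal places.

363.67 m

Phase 1 (powered ascent): v₀ = 0 m/s, a = 10 m/s².
v = v₀ + at = 0 + (10)(6) = 60.0 m/s
Δx = v₀t + ½at² = 0·6 + 0.5·10·6² = 180 m

Phase 2 (coasting upward): v₀ = 60.0 m/s, a = -9.8 m/s².
v = v₀ + at → t = (0 − 60.0) / -9.8 = 6.12 s
v² = v₀² + 2aΔx → Δx = (0² − 60.0²)/(2·-9.8) = 184 m
Maximum height = 180 + 184 = 364 m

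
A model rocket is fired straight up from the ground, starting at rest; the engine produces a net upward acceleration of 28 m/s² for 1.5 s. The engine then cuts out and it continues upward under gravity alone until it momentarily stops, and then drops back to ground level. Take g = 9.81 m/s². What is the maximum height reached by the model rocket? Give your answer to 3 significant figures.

121 m

Phase 1 (powered ascent): v₀ = 0 m/s, a = 28 m/s².
v = v₀ + at = 0 + (28)(1.5) = 42.0 m/s
Δx = v₀t + ½at² = 0·1.5 + 0.5·28·1.5² = 31.5 m

Phase 2 (coasting upward): v₀ = 42.0 m/s, a = -9.81 m/s².
v = v₀ + at → t = (0 − 42.0) / -9.81 = 4.28 s
v² = v₀² + 2aΔx → Δx = (0² − 42.0²)/(2·-9.81) = 89.9 m
Maximum height = 31.5 + 89.9 = 121 m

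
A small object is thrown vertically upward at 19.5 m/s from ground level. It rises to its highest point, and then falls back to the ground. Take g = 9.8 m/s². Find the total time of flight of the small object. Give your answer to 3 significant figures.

3.98 s

Phase 1 (rising): v₀ = 19.5 m/s, a = -9.8 m/s².
v = v₀ + at → t = (0 − 19.5) / -9.8 = 1.99 s
v² = v₀² + 2aΔx → Δx = (0² − 19.5²)/(2·-9.8) = 19.4 m

Phase 2 (falling): v₀ = 0 m/s, a = -9.8 m/s².
Falls 19.4 m from rest: t = √(2·19.4/9.8) = 1.99 s; v = g·t = 19.5 m/s.
Total time = 1.99 + 1.99 = 3.98 s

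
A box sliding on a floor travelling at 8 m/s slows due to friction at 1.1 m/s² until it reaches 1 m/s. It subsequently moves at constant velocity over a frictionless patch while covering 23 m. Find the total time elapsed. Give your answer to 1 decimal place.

29.4 s

Phase 1 (decelerating): v₀ = 8.00 m/s, a = -1.1 m/s².
v = v₀ + at → t = (1 − 8.00) / -1.1 = 6.36 s
v² = v₀² + 2aΔx → Δx = (1² − 8.00²)/(2·-1.1) = 28.6 m

Phase 2 (constant speed): v₀ = 1.00 m/s, a = 0 m/s².
Constant speed: t = d/v = 23/1.00 = 23.0 s
Total time = 6.36 + 23.0 = 29.4 s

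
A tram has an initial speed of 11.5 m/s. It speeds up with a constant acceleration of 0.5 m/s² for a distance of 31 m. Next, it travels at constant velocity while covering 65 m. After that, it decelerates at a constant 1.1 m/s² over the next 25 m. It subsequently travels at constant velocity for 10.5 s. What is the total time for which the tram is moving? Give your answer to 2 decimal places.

20.30 s

Phase 1 (accelerating): v₀ = 11.5 m/s, a = 0.5 m/s².
v² = v₀² + 2aΔx = 11.5² + 2·0.5·31 = 163 → v = 12.8 m/s
t = (v − v₀)/a = (12.8 − 11.5)/0.5 = 2.55 s

Phase 2 (constant speed): v₀ = 12.8 m/s, a = 0 m/s².
Constant speed: t = d/v = 65/12.8 = 5.09 s

Phase 3 (decelerating): v₀ = 12.8 m/s, a = -1.1 m/s².
v² = v₀² + 2aΔx = 12.8² + 2·-1.1·25 = 108 → v = 10.4 m/s
t = (v − v₀)/a = (10.4 − 12.8)/-1.1 = 2.16 s

Phase 4 (constant speed): v₀ = 10.4 m/s, a = 0 m/s².
v = v₀ + at = 10.4 + (0)(10.5) = 10.4 m/s
Δx = v₀t + ½at² = 10.4·10.5 + 0.5·0·10.5² = 109 m
Total time = 2.55 + 5.09 + 2.16 + 10.5 = 20.3 s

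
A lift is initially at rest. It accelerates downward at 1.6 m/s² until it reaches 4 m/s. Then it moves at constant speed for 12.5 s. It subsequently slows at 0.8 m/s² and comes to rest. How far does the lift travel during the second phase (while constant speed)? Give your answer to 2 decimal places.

50.00 m

Phase 1 (accelerating): v₀ = 0 m/s, a = 1.6 m/s².
v = v₀ + at → t = (4 − 0) / 1.6 = 2.50 s
v² = v₀² + 2aΔx → Δx = (4² − 0²)/(2·1.6) = 5.00 m

Phase 2 (constant speed): v₀ = 4.00 m/s, a = 0 m/s².
v = v₀ + at = 4.00 + (0)(12.5) = 4.00 m/s
Δx = v₀t + ½at² = 4.00·12.5 + 0.5·0·12.5² = 50.0 m
Distance in phase 2 = 50.0 m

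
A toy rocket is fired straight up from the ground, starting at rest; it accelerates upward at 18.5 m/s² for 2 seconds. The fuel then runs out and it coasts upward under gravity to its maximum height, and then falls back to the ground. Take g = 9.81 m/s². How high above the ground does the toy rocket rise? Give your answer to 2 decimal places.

106.78 m

Phase 1 (powered ascent): v₀ = 0 m/s, a = 18.5 m/s².
v = v₀ + at = 0 + (18.5)(2) = 37.0 m/s
Δx = v₀t + ½at² = 0·2 + 0.5·18.5·2² = 37.0 m

Phase 2 (coasting upward): v₀ = 37.0 m/s, a = -9.81 m/s².
v = v₀ + at → t = (0 − 37.0) / -9.81 = 3.77 s
v² = v₀² + 2aΔx → Δx = (0² − 37.0²)/(2·-9.81) = 69.8 m
Maximum height = 37.0 + 69.8 = 107 m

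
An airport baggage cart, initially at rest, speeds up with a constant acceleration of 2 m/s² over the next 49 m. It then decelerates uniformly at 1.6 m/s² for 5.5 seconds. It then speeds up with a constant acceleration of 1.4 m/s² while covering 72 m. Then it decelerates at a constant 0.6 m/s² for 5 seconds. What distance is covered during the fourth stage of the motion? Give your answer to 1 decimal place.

Phase 1 (accelerating): v₀ = 0 m/s, a = 2 m/s².
v² = v₀² + 2aΔx = 0² + 2·2·49 = 196 → v = 14.0 m/s
t = (v − v₀)/a = (14.0 − 0)/2 = 7.00 s

Phase 2 (decelerating): v₀ = 14.0 m/s, a = -1.6 m/s².
v = v₀ + at = 14.0 + (-1.6)(5.5) = 5.20 m/s
Δx = v₀t + ½at² = 14.0·5.5 + 0.5·-1.6·5.5² = 52.8 m

Phase 3 (accelerating): v₀ = 5.20 m/s, a = 1.4 m/s².
v² = v₀² + 2aΔx = 5.20² + 2·1.4·72 = 229 → v = 15.1 m/s
t = (v − v₀)/a = (15.1 − 5.20)/1.4 = 7.09 s

Phase 4 (decelerating): v₀ = 15.1 m/s, a = -0.6 m/s².
v = v₀ + at = 15.1 + (-0.6)(5) = 12.1 m/s
Δx = v₀t + ½at² = 15.1·5 + 0.5·-0.6·5² = 68.1 m
Distance in phase 4 = 68.1 m

68.1 m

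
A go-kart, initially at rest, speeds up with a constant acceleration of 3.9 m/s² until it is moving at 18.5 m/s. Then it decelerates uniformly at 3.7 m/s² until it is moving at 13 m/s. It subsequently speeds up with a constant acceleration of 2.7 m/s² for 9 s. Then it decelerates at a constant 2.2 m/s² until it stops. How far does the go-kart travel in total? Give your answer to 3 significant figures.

Phase 1 (accelerating): v₀ = 0 m/s, a = 3.9 m/s².
v = v₀ + at → t = (18.5 − 0) / 3.9 = 4.74 s
v² = v₀² + 2aΔx → Δx = (18.5² − 0²)/(2·3.9) = 43.9 m

Phase 2 (decelerating): v₀ = 18.5 m/s, a = -3.7 m/s².
v = v₀ + at → t = (13 − 18.5) / -3.7 = 1.49 s
v² = v₀² + 2aΔx → Δx = (13² − 18.5²)/(2·-3.7) = 23.4 m

Phase 3 (accelerating): v₀ = 13.0 m/s, a = 2.7 m/s².
v = v₀ + at = 13.0 + (2.7)(9) = 37.3 m/s
Δx = v₀t + ½at² = 13.0·9 + 0.5·2.7·9² = 226 m

Phase 4 (decelerating): v₀ = 37.3 m/s, a = -2.2 m/s².
v = v₀ + at → t = (0 − 37.3) / -2.2 = 17.0 s
v² = v₀² + 2aΔx → Δx = (0² − 37.3²)/(2·-2.2) = 316 m
Total distance = 43.9 + 23.4 + 226 + 316 = 610 m

610 m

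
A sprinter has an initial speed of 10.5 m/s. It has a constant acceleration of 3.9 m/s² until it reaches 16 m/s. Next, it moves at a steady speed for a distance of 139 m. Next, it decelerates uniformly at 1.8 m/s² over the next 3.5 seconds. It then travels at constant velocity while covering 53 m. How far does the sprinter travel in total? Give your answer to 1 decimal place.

255.7 m

Phase 1 (accelerating): v₀ = 10.5 m/s, a = 3.9 m/s².
v = v₀ + at → t = (16 − 10.5) / 3.9 = 1.41 s
v² = v₀² + 2aΔx → Δx = (16² − 10.5²)/(2·3.9) = 18.7 m

Phase 2 (constant speed): v₀ = 16.0 m/s, a = 0 m/s².
Constant speed: t = d/v = 139/16.0 = 8.69 s

Phase 3 (decelerating): v₀ = 16.0 m/s, a = -1.8 m/s².
v = v₀ + at = 16.0 + (-1.8)(3.5) = 9.70 m/s
Δx = v₀t + ½at² = 16.0·3.5 + 0.5·-1.8·3.5² = 45.0 m

Phase 4 (constant speed): v₀ = 9.70 m/s, a = 0 m/s².
Constant speed: t = d/v = 53/9.70 = 5.46 s
Total distance = 18.7 + 139 + 45.0 + 53.0 = 256 m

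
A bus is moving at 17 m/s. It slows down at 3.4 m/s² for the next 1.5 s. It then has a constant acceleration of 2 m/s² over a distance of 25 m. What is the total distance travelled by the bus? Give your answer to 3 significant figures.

Phase 1 (decelerating): v₀ = 17.0 m/s, a = -3.4 m/s².
v = v₀ + at = 17.0 + (-3.4)(1.5) = 11.9 m/s
Δx = v₀t + ½at² = 17.0·1.5 + 0.5·-3.4·1.5² = 21.7 m

Phase 2 (accelerating): v₀ = 11.9 m/s, a = 2 m/s².
v² = v₀² + 2aΔx = 11.9² + 2·2·25 = 242 → v = 15.5 m/s
t = (v − v₀)/a = (15.5 − 11.9)/2 = 1.82 s
Total distance = 21.7 + 25.0 = 46.7 m

46.7 m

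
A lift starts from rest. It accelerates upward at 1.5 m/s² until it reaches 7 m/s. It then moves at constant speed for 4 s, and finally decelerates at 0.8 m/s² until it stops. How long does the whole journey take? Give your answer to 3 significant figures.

Phase 1 (accelerating): v₀ = 0 m/s, a = 1.5 m/s².
v = v₀ + at → t = (7 − 0) / 1.5 = 4.67 s
v² = v₀² + 2aΔx → Δx = (7² − 0²)/(2·1.5) = 16.3 m

Phase 2 (constant speed): v₀ = 7.00 m/s, a = 0 m/s².
v = v₀ + at = 7.00 + (0)(4) = 7.00 m/s
Δx = v₀t + ½at² = 7.00·4 + 0.5·0·4² = 28.0 m

Phase 3 (decelerating): v₀ = 7.00 m/s, a = -0.8 m/s².
v = v₀ + at → t = (0 − 7.00) / -0.8 = 8.75 s
v² = v₀² + 2aΔx → Δx = (0² − 7.00²)/(2·-0.8) = 30.6 m
Total time = 4.67 + 4.00 + 8.75 = 17.4 s

17.4 s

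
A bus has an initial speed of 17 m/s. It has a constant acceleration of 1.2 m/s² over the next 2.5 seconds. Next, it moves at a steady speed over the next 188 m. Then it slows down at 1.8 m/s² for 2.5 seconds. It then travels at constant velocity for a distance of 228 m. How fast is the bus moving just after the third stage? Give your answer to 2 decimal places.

Phase 1 (accelerating): v₀ = 17.0 m/s, a = 1.2 m/s².
v = v₀ + at = 17.0 + (1.2)(2.5) = 20.0 m/s
Δx = v₀t + ½at² = 17.0·2.5 + 0.5·1.2·2.5² = 46.2 m

Phase 2 (constant speed): v₀ = 20.0 m/s, a = 0 m/s².
Constant speed: t = d/v = 188/20.0 = 9.40 s

Phase 3 (decelerating): v₀ = 20.0 m/s, a = -1.8 m/s².
v = v₀ + at = 20.0 + (-1.8)(2.5) = 15.5 m/s
Δx = v₀t + ½at² = 20.0·2.5 + 0.5·-1.8·2.5² = 44.4 m
Speed at end of phase 3 = 15.5 m/s

15.50 m/s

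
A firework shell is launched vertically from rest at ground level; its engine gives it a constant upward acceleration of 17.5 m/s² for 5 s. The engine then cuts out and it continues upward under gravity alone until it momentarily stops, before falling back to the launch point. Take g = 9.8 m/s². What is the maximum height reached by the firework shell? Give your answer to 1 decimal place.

609.4 m

Phase 1 (powered ascent): v₀ = 0 m/s, a = 17.5 m/s².
v = v₀ + at = 0 + (17.5)(5) = 87.5 m/s
Δx = v₀t + ½at² = 0·5 + 0.5·17.5·5² = 219 m

Phase 2 (coasting upward): v₀ = 87.5 m/s, a = -9.8 m/s².
v = v₀ + at → t = (0 − 87.5) / -9.8 = 8.93 s
v² = v₀² + 2aΔx → Δx = (0² − 87.5²)/(2·-9.8) = 391 m
Maximum height = 219 + 391 = 609 m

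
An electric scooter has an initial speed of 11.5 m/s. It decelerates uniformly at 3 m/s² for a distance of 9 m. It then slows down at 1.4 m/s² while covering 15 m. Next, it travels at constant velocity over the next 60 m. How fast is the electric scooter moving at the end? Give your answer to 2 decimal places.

6.02 m/s

Phase 1 (decelerating): v₀ = 11.5 m/s, a = -3 m/s².
v² = v₀² + 2aΔx = 11.5² + 2·-3·9 = 78.2 → v = 8.85 m/s
t = (v − v₀)/a = (8.85 − 11.5)/-3 = 0.885 s

Phase 2 (decelerating): v₀ = 8.85 m/s, a = -1.4 m/s².
v² = v₀² + 2aΔx = 8.85² + 2·-1.4·15 = 36.2 → v = 6.02 m/s
t = (v − v₀)/a = (6.02 − 8.85)/-1.4 = 2.02 s

Phase 3 (constant speed): v₀ = 6.02 m/s, a = 0 m/s².
Constant speed: t = d/v = 60/6.02 = 9.97 s
Final speed = 6.02 m/s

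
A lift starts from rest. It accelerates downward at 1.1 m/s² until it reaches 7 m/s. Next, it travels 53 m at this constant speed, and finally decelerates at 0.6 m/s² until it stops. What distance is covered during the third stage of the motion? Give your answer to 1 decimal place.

Phase 1 (accelerating): v₀ = 0 m/s, a = 1.1 m/s².
v = v₀ + at → t = (7 − 0) / 1.1 = 6.36 s
v² = v₀² + 2aΔx → Δx = (7² − 0²)/(2·1.1) = 22.3 m

Phase 2 (constant speed): v₀ = 7.00 m/s, a = 0 m/s².
Constant speed: t = d/v = 53/7.00 = 7.57 s

Phase 3 (decelerating): v₀ = 7.00 m/s, a = -0.6 m/s².
v = v₀ + at → t = (0 − 7.00) / -0.6 = 11.7 s
v² = v₀² + 2aΔx → Δx = (0² − 7.00²)/(2·-0.6) = 40.8 m
Distance in phase 3 = 40.8 m

40.8 m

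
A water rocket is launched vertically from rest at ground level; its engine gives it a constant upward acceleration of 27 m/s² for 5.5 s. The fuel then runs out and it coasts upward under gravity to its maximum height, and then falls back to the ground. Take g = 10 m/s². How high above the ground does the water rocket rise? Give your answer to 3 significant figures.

1510 m

Phase 1 (powered ascent): v₀ = 0 m/s, a = 27 m/s².
v = v₀ + at = 0 + (27)(5.5) = 148 m/s
Δx = v₀t + ½at² = 0·5.5 + 0.5·27·5.5² = 408 m

Phase 2 (coasting upward): v₀ = 148 m/s, a = -10 m/s².
v = v₀ + at → t = (0 − 148) / -10 = 14.8 s
v² = v₀² + 2aΔx → Δx = (0² − 148²)/(2·-10) = 1100 m
Maximum height = 408 + 1100 = 1510 m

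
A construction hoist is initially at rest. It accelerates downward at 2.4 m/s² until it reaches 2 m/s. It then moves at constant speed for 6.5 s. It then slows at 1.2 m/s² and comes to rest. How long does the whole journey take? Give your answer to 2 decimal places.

Phase 1 (accelerating): v₀ = 0 m/s, a = 2.4 m/s².
v = v₀ + at → t = (2 − 0) / 2.4 = 0.833 s
v² = v₀² + 2aΔx → Δx = (2² − 0²)/(2·2.4) = 0.833 m

Phase 2 (constant speed): v₀ = 2.00 m/s, a = 0 m/s².
v = v₀ + at = 2.00 + (0)(6.5) = 2.00 m/s
Δx = v₀t + ½at² = 2.00·6.5 + 0.5·0·6.5² = 13.0 m

Phase 3 (decelerating): v₀ = 2.00 m/s, a = -1.2 m/s².
v = v₀ + at → t = (0 − 2.00) / -1.2 = 1.67 s
v² = v₀² + 2aΔx → Δx = (0² − 2.00²)/(2·-1.2) = 1.67 m
Total time = 0.833 + 6.50 + 1.67 = 9.00 s

9.00 s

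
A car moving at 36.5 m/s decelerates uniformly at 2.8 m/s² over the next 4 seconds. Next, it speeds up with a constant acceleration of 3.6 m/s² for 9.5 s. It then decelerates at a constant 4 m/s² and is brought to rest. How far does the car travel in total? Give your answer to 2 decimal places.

968.93 m

Phase 1 (decelerating): v₀ = 36.5 m/s, a = -2.8 m/s².
v = v₀ + at = 36.5 + (-2.8)(4) = 25.3 m/s
Δx = v₀t + ½at² = 36.5·4 + 0.5·-2.8·4² = 124 m

Phase 2 (accelerating): v₀ = 25.3 m/s, a = 3.6 m/s².
v = v₀ + at = 25.3 + (3.6)(9.5) = 59.5 m/s
Δx = v₀t + ½at² = 25.3·9.5 + 0.5·3.6·9.5² = 403 m

Phase 3 (decelerating): v₀ = 59.5 m/s, a = -4 m/s².
v = v₀ + at → t = (0 − 59.5) / -4 = 14.9 s
v² = v₀² + 2aΔx → Δx = (0² − 59.5²)/(2·-4) = 443 m
Total distance = 124 + 403 + 443 = 969 m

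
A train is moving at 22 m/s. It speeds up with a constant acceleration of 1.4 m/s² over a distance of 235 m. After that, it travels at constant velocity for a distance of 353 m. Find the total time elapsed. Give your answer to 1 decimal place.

Phase 1 (accelerating): v₀ = 22.0 m/s, a = 1.4 m/s².
v² = v₀² + 2aΔx = 22.0² + 2·1.4·235 = 1140 → v = 33.8 m/s
t = (v − v₀)/a = (33.8 − 22.0)/1.4 = 8.42 s

Phase 2 (constant speed): v₀ = 33.8 m/s, a = 0 m/s².
Constant speed: t = d/v = 353/33.8 = 10.4 s
Total time = 8.42 + 10.4 = 18.9 s

18.9 s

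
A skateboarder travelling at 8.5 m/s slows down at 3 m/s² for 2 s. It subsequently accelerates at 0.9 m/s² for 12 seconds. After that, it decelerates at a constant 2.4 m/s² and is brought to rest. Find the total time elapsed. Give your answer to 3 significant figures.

19.5 s

Phase 1 (decelerating): v₀ = 8.50 m/s, a = -3 m/s².
v = v₀ + at = 8.50 + (-3)(2) = 2.50 m/s
Δx = v₀t + ½at² = 8.50·2 + 0.5·-3·2² = 11.0 m

Phase 2 (accelerating): v₀ = 2.50 m/s, a = 0.9 m/s².
v = v₀ + at = 2.50 + (0.9)(12) = 13.3 m/s
Δx = v₀t + ½at² = 2.50·12 + 0.5·0.9·12² = 94.8 m

Phase 3 (decelerating): v₀ = 13.3 m/s, a = -2.4 m/s².
v = v₀ + at → t = (0 − 13.3) / -2.4 = 5.54 s
v² = v₀² + 2aΔx → Δx = (0² − 13.3²)/(2·-2.4) = 36.9 m
Total time = 2.00 + 12.0 + 5.54 = 19.5 s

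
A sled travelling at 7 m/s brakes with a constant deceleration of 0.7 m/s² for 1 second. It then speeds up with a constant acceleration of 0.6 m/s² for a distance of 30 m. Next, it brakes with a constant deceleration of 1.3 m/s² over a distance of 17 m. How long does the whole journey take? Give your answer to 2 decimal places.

Phase 1 (decelerating): v₀ = 7.00 m/s, a = -0.7 m/s².
v = v₀ + at = 7.00 + (-0.7)(1) = 6.30 m/s
Δx = v₀t + ½at² = 7.00·1 + 0.5·-0.7·1² = 6.65 m

Phase 2 (accelerating): v₀ = 6.30 m/s, a = 0.6 m/s².
v² = v₀² + 2aΔx = 6.30² + 2·0.6·30 = 75.7 → v = 8.70 m/s
t = (v − v₀)/a = (8.70 − 6.30)/0.6 = 4.00 s

Phase 3 (decelerating): v₀ = 8.70 m/s, a = -1.3 m/s².
v² = v₀² + 2aΔx = 8.70² + 2·-1.3·17 = 31.5 → v = 5.61 m/s
t = (v − v₀)/a = (5.61 − 8.70)/-1.3 = 2.38 s
Total time = 1.00 + 4.00 + 2.38 = 7.38 s

7.38 s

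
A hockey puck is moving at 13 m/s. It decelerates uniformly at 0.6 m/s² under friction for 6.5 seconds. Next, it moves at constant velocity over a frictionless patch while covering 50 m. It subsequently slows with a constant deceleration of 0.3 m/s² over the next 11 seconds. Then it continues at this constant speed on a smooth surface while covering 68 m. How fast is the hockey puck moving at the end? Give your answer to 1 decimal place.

Phase 1 (decelerating): v₀ = 13.0 m/s, a = -0.6 m/s².
v = v₀ + at = 13.0 + (-0.6)(6.5) = 9.10 m/s
Δx = v₀t + ½at² = 13.0·6.5 + 0.5·-0.6·6.5² = 71.8 m

Phase 2 (constant speed): v₀ = 9.10 m/s, a = 0 m/s².
Constant speed: t = d/v = 50/9.10 = 5.49 s

Phase 3 (decelerating): v₀ = 9.10 m/s, a = -0.3 m/s².
v = v₀ + at = 9.10 + (-0.3)(11) = 5.80 m/s
Δx = v₀t + ½at² = 9.10·11 + 0.5·-0.3·11² = 81.9 m

Phase 4 (constant speed): v₀ = 5.80 m/s, a = 0 m/s².
Constant speed: t = d/v = 68/5.80 = 11.7 s
Final speed = 5.80 m/s

5.8 m/s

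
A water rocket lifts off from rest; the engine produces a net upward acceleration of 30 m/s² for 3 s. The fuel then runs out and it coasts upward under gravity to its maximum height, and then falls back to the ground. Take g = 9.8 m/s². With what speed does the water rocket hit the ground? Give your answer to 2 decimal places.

103.66 m/s

Phase 1 (powered ascent): v₀ = 0 m/s, a = 30 m/s².
v = v₀ + at = 0 + (30)(3) = 90.0 m/s
Δx = v₀t + ½at² = 0·3 + 0.5·30·3² = 135 m

Phase 2 (coasting upward): v₀ = 90.0 m/s, a = -9.8 m/s².
v = v₀ + at → t = (0 − 90.0) / -9.8 = 9.18 s
v² = v₀² + 2aΔx → Δx = (0² − 90.0²)/(2·-9.8) = 413 m

Phase 3 (free fall): v₀ = 0 m/s, a = -9.8 m/s².
Falls 548 m from rest: t = √(2·548/9.8) = 10.6 s; v = g·t = 104 m/s.
Impact speed = 104 m/s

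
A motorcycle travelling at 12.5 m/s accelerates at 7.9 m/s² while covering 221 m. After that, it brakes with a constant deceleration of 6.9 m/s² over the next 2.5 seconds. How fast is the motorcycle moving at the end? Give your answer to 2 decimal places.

Phase 1 (accelerating): v₀ = 12.5 m/s, a = 7.9 m/s².
v² = v₀² + 2aΔx = 12.5² + 2·7.9·221 = 3650 → v = 60.4 m/s
t = (v − v₀)/a = (60.4 − 12.5)/7.9 = 6.06 s

Phase 2 (decelerating): v₀ = 60.4 m/s, a = -6.9 m/s².
v = v₀ + at = 60.4 + (-6.9)(2.5) = 43.1 m/s
Δx = v₀t + ½at² = 60.4·2.5 + 0.5·-6.9·2.5² = 129 m
Final speed = 43.1 m/s

43.15 m/s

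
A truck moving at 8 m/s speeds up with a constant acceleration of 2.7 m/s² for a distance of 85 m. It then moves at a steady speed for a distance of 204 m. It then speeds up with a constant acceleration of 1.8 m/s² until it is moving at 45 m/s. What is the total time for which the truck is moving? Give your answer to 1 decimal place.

Phase 1 (accelerating): v₀ = 8.00 m/s, a = 2.7 m/s².
v² = v₀² + 2aΔx = 8.00² + 2·2.7·85 = 523 → v = 22.9 m/s
t = (v − v₀)/a = (22.9 − 8.00)/2.7 = 5.51 s

Phase 2 (constant speed): v₀ = 22.9 m/s, a = 0 m/s².
Constant speed: t = d/v = 204/22.9 = 8.92 s

Phase 3 (accelerating): v₀ = 22.9 m/s, a = 1.8 m/s².
v = v₀ + at → t = (45 − 22.9) / 1.8 = 12.3 s
v² = v₀² + 2aΔx → Δx = (45² − 22.9²)/(2·1.8) = 417 m
Total time = 5.51 + 8.92 + 12.3 = 26.7 s

26.7 s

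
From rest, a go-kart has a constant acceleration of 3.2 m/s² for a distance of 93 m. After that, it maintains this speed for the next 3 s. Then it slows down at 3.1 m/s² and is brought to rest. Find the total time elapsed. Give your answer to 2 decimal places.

Phase 1 (accelerating): v₀ = 0 m/s, a = 3.2 m/s².
v² = v₀² + 2aΔx = 0² + 2·3.2·93 = 595 → v = 24.4 m/s
t = (v − v₀)/a = (24.4 − 0)/3.2 = 7.62 s

Phase 2 (constant speed): v₀ = 24.4 m/s, a = 0 m/s².
v = v₀ + at = 24.4 + (0)(3) = 24.4 m/s
Δx = v₀t + ½at² = 24.4·3 + 0.5·0·3² = 73.2 m

Phase 3 (decelerating): v₀ = 24.4 m/s, a = -3.1 m/s².
v = v₀ + at → t = (0 − 24.4) / -3.1 = 7.87 s
v² = v₀² + 2aΔx → Δx = (0² − 24.4²)/(2·-3.1) = 96.0 m
Total time = 7.62 + 3.00 + 7.87 = 18.5 s

18.49 s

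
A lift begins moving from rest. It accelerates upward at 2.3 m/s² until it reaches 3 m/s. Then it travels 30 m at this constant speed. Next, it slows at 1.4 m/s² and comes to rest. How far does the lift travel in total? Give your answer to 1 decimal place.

35.2 m

Phase 1 (accelerating): v₀ = 0 m/s, a = 2.3 m/s².
v = v₀ + at → t = (3 − 0) / 2.3 = 1.30 s
v² = v₀² + 2aΔx → Δx = (3² − 0²)/(2·2.3) = 1.96 m

Phase 2 (constant speed): v₀ = 3.00 m/s, a = 0 m/s².
Constant speed: t = d/v = 30/3.00 = 10.0 s

Phase 3 (decelerating): v₀ = 3.00 m/s, a = -1.4 m/s².
v = v₀ + at → t = (0 − 3.00) / -1.4 = 2.14 s
v² = v₀² + 2aΔx → Δx = (0² − 3.00²)/(2·-1.4) = 3.21 m
Total distance = 1.96 + 30.0 + 3.21 = 35.2 m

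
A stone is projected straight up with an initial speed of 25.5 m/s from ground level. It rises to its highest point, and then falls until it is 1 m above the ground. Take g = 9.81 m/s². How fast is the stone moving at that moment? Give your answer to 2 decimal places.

25.11 m/s

Phase 1 (rising): v₀ = 25.5 m/s, a = -9.81 m/s².
v = v₀ + at → t = (0 − 25.5) / -9.81 = 2.60 s
v² = v₀² + 2aΔx → Δx = (0² − 25.5²)/(2·-9.81) = 33.1 m

Phase 2 (falling): v₀ = 0 m/s, a = -9.81 m/s².
Falls 32.1 m from rest: t = √(2·32.1/9.81) = 2.56 s; v = g·t = 25.1 m/s.
Final speed = 25.1 m/s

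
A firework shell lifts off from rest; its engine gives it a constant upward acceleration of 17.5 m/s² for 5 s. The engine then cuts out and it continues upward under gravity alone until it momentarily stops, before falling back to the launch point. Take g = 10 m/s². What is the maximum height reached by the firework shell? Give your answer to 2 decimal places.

601.56 m

Phase 1 (powered ascent): v₀ = 0 m/s, a = 17.5 m/s².
v = v₀ + at = 0 + (17.5)(5) = 87.5 m/s
Δx = v₀t + ½at² = 0·5 + 0.5·17.5·5² = 219 m

Phase 2 (coasting upward): v₀ = 87.5 m/s, a = -10 m/s².
v = v₀ + at → t = (0 − 87.5) / -10 = 8.75 s
v² = v₀² + 2aΔx → Δx = (0² − 87.5²)/(2·-10) = 383 m
Maximum height = 219 + 383 = 602 m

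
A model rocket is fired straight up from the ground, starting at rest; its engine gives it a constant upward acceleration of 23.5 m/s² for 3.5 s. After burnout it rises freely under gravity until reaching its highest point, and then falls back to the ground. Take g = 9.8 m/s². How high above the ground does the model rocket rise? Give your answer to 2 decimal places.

489.09 m

Phase 1 (powered ascent): v₀ = 0 m/s, a = 23.5 m/s².
v = v₀ + at = 0 + (23.5)(3.5) = 82.2 m/s
Δx = v₀t + ½at² = 0·3.5 + 0.5·23.5·3.5² = 144 m

Phase 2 (coasting upward): v₀ = 82.2 m/s, a = -9.8 m/s².
v = v₀ + at → t = (0 − 82.2) / -9.8 = 8.39 s
v² = v₀² + 2aΔx → Δx = (0² − 82.2²)/(2·-9.8) = 345 m
Maximum height = 144 + 345 = 489 m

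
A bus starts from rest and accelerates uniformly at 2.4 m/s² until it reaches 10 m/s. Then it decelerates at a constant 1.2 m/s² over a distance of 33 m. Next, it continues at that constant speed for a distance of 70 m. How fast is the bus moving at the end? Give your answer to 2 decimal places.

4.56 m/s

Phase 1 (accelerating): v₀ = 0 m/s, a = 2.4 m/s².
v = v₀ + at → t = (10 − 0) / 2.4 = 4.17 s
v² = v₀² + 2aΔx → Δx = (10² − 0²)/(2·2.4) = 20.8 m

Phase 2 (decelerating): v₀ = 10.0 m/s, a = -1.2 m/s².
v² = v₀² + 2aΔx = 10.0² + 2·-1.2·33 = 20.8 → v = 4.56 m/s
t = (v − v₀)/a = (4.56 − 10.0)/-1.2 = 4.53 s

Phase 3 (constant speed): v₀ = 4.56 m/s, a = 0 m/s².
Constant speed: t = d/v = 70/4.56 = 15.3 s
Final speed = 4.56 m/s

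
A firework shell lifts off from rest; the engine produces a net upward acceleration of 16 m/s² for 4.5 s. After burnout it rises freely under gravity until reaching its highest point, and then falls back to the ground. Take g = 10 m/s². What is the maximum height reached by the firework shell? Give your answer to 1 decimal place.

421.2 m

Phase 1 (powered ascent): v₀ = 0 m/s, a = 16 m/s².
v = v₀ + at = 0 + (16)(4.5) = 72.0 m/s
Δx = v₀t + ½at² = 0·4.5 + 0.5·16·4.5² = 162 m

Phase 2 (coasting upward): v₀ = 72.0 m/s, a = -10 m/s².
v = v₀ + at → t = (0 − 72.0) / -10 = 7.20 s
v² = v₀² + 2aΔx → Δx = (0² − 72.0²)/(2·-10) = 259 m
Maximum height = 162 + 259 = 421 m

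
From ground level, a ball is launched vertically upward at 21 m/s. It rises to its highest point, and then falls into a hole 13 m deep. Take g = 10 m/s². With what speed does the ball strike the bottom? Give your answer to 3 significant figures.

26.5 m/s

Phase 1 (rising): v₀ = 21.0 m/s, a = -10 m/s².
v = v₀ + at → t = (0 − 21.0) / -10 = 2.10 s
v² = v₀² + 2aΔx → Δx = (0² − 21.0²)/(2·-10) = 22.1 m

Phase 2 (falling): v₀ = 0 m/s, a = -10 m/s².
Falls 35.0 m from rest: t = √(2·35.0/10) = 2.65 s; v = g·t = 26.5 m/s.
Final speed = 26.5 m/s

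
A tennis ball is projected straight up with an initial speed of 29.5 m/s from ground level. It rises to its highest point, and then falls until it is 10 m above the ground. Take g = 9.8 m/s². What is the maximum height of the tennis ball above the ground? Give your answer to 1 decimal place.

Phase 1 (rising): v₀ = 29.5 m/s, a = -9.8 m/s².
v = v₀ + at → t = (0 − 29.5) / -9.8 = 3.01 s
v² = v₀² + 2aΔx → Δx = (0² − 29.5²)/(2·-9.8) = 44.4 m
Maximum height = 44.4 m

44.4 m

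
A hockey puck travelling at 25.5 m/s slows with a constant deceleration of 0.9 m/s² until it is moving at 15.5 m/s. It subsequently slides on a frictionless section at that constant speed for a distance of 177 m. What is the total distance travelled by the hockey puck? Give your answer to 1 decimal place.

404.8 m

Phase 1 (decelerating): v₀ = 25.5 m/s, a = -0.9 m/s².
v = v₀ + at → t = (15.5 − 25.5) / -0.9 = 11.1 s
v² = v₀² + 2aΔx → Δx = (15.5² − 25.5²)/(2·-0.9) = 228 m

Phase 2 (constant speed): v₀ = 15.5 m/s, a = 0 m/s².
Constant speed: t = d/v = 177/15.5 = 11.4 s
Total distance = 228 + 177 = 405 m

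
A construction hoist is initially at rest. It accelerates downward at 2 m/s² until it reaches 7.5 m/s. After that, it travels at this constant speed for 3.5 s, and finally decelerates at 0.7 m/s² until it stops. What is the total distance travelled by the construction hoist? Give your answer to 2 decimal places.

Phase 1 (accelerating): v₀ = 0 m/s, a = 2 m/s².
v = v₀ + at → t = (7.5 − 0) / 2 = 3.75 s
v² = v₀² + 2aΔx → Δx = (7.5² − 0²)/(2·2) = 14.1 m

Phase 2 (constant speed): v₀ = 7.50 m/s, a = 0 m/s².
v = v₀ + at = 7.50 + (0)(3.5) = 7.50 m/s
Δx = v₀t + ½at² = 7.50·3.5 + 0.5·0·3.5² = 26.2 m

Phase 3 (decelerating): v₀ = 7.50 m/s, a = -0.7 m/s².
v = v₀ + at → t = (0 − 7.50) / -0.7 = 10.7 s
v² = v₀² + 2aΔx → Δx = (0² − 7.50²)/(2·-0.7) = 40.2 m
Total distance = 14.1 + 26.2 + 40.2 = 80.5 m

80.49 m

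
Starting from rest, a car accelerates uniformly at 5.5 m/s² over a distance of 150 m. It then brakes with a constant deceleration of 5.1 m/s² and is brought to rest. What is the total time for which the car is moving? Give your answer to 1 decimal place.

15.4 s

Phase 1 (accelerating): v₀ = 0 m/s, a = 5.5 m/s².
v² = v₀² + 2aΔx = 0² + 2·5.5·150 = 1650 → v = 40.6 m/s
t = (v − v₀)/a = (40.6 − 0)/5.5 = 7.39 s

Phase 2 (decelerating): v₀ = 40.6 m/s, a = -5.1 m/s².
v = v₀ + at → t = (0 − 40.6) / -5.1 = 7.96 s
v² = v₀² + 2aΔx → Δx = (0² − 40.6²)/(2·-5.1) = 162 m
Total time = 7.39 + 7.96 = 15.4 s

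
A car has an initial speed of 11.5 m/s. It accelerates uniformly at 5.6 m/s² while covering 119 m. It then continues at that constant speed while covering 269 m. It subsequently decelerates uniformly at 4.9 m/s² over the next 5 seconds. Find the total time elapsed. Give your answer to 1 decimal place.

Phase 1 (accelerating): v₀ = 11.5 m/s, a = 5.6 m/s².
v² = v₀² + 2aΔx = 11.5² + 2·5.6·119 = 1470 → v = 38.3 m/s
t = (v − v₀)/a = (38.3 − 11.5)/5.6 = 4.78 s

Phase 2 (constant speed): v₀ = 38.3 m/s, a = 0 m/s².
Constant speed: t = d/v = 269/38.3 = 7.03 s

Phase 3 (decelerating): v₀ = 38.3 m/s, a = -4.9 m/s².
v = v₀ + at = 38.3 + (-4.9)(5) = 13.8 m/s
Δx = v₀t + ½at² = 38.3·5 + 0.5·-4.9·5² = 130 m
Total time = 4.78 + 7.03 + 5.00 = 16.8 s

16.8 s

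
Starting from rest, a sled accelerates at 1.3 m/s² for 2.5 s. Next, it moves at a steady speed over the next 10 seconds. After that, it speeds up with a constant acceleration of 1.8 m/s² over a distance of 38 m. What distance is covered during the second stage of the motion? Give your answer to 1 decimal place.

32.5 m

Phase 1 (accelerating): v₀ = 0 m/s, a = 1.3 m/s².
v = v₀ + at = 0 + (1.3)(2.5) = 3.25 m/s
Δx = v₀t + ½at² = 0·2.5 + 0.5·1.3·2.5² = 4.06 m

Phase 2 (constant speed): v₀ = 3.25 m/s, a = 0 m/s².
v = v₀ + at = 3.25 + (0)(10) = 3.25 m/s
Δx = v₀t + ½at² = 3.25·10 + 0.5·0·10² = 32.5 m
Distance in phase 2 = 32.5 m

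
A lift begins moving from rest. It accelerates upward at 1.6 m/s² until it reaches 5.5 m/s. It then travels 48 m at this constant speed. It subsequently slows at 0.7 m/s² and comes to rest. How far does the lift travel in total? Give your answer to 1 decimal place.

Phase 1 (accelerating): v₀ = 0 m/s, a = 1.6 m/s².
v = v₀ + at → t = (5.5 − 0) / 1.6 = 3.44 s
v² = v₀² + 2aΔx → Δx = (5.5² − 0²)/(2·1.6) = 9.45 m

Phase 2 (constant speed): v₀ = 5.50 m/s, a = 0 m/s².
Constant speed: t = d/v = 48/5.50 = 8.73 s

Phase 3 (decelerating): v₀ = 5.50 m/s, a = -0.7 m/s².
v = v₀ + at → t = (0 − 5.50) / -0.7 = 7.86 s
v² = v₀² + 2aΔx → Δx = (0² − 5.50²)/(2·-0.7) = 21.6 m
Total distance = 9.45 + 48.0 + 21.6 = 79.1 m

79.1 m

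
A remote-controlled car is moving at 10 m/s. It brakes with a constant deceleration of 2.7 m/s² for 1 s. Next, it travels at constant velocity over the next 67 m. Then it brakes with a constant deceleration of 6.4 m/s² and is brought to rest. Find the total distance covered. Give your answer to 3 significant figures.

79.8 m

Phase 1 (decelerating): v₀ = 10.0 m/s, a = -2.7 m/s².
v = v₀ + at = 10.0 + (-2.7)(1) = 7.30 m/s
Δx = v₀t + ½at² = 10.0·1 + 0.5·-2.7·1² = 8.65 m

Phase 2 (constant speed): v₀ = 7.30 m/s, a = 0 m/s².
Constant speed: t = d/v = 67/7.30 = 9.18 s

Phase 3 (decelerating): v₀ = 7.30 m/s, a = -6.4 m/s².
v = v₀ + at → t = (0 − 7.30) / -6.4 = 1.14 s
v² = v₀² + 2aΔx → Δx = (0² − 7.30²)/(2·-6.4) = 4.16 m
Total distance = 8.65 + 67.0 + 4.16 = 79.8 m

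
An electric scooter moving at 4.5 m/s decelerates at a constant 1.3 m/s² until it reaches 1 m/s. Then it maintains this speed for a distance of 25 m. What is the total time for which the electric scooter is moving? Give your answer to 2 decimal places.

Phase 1 (decelerating): v₀ = 4.50 m/s, a = -1.3 m/s².
v = v₀ + at → t = (1 − 4.50) / -1.3 = 2.69 s
v² = v₀² + 2aΔx → Δx = (1² − 4.50²)/(2·-1.3) = 7.40 m

Phase 2 (constant speed): v₀ = 1.00 m/s, a = 0 m/s².
Constant speed: t = d/v = 25/1.00 = 25.0 s
Total time = 2.69 + 25.0 = 27.7 s

27.69 s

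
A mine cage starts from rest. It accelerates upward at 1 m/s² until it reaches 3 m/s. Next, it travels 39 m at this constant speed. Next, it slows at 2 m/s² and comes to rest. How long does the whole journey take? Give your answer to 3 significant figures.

17.5 s

Phase 1 (accelerating): v₀ = 0 m/s, a = 1 m/s².
v = v₀ + at → t = (3 − 0) / 1 = 3.00 s
v² = v₀² + 2aΔx → Δx = (3² − 0²)/(2·1) = 4.50 m

Phase 2 (constant speed): v₀ = 3.00 m/s, a = 0 m/s².
Constant speed: t = d/v = 39/3.00 = 13.0 s

Phase 3 (decelerating): v₀ = 3.00 m/s, a = -2 m/s².
v = v₀ + at → t = (0 − 3.00) / -2 = 1.50 s
v² = v₀² + 2aΔx → Δx = (0² − 3.00²)/(2·-2) = 2.25 m
Total time = 3.00 + 13.0 + 1.50 = 17.5 s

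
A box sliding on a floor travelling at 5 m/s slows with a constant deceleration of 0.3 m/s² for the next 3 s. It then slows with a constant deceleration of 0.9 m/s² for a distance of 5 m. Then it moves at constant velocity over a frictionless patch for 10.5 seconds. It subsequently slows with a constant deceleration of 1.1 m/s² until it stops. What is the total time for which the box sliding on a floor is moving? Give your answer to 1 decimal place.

17.5 s

Phase 1 (decelerating): v₀ = 5.00 m/s, a = -0.3 m/s².
v = v₀ + at = 5.00 + (-0.3)(3) = 4.10 m/s
Δx = v₀t + ½at² = 5.00·3 + 0.5·-0.3·3² = 13.7 m

Phase 2 (decelerating): v₀ = 4.10 m/s, a = -0.9 m/s².
v² = v₀² + 2aΔx = 4.10² + 2·-0.9·5 = 7.81 → v = 2.79 m/s
t = (v − v₀)/a = (2.79 − 4.10)/-0.9 = 1.45 s

Phase 3 (constant speed): v₀ = 2.79 m/s, a = 0 m/s².
v = v₀ + at = 2.79 + (0)(10.5) = 2.79 m/s
Δx = v₀t + ½at² = 2.79·10.5 + 0.5·0·10.5² = 29.3 m

Phase 4 (decelerating): v₀ = 2.79 m/s, a = -1.1 m/s².
v = v₀ + at → t = (0 − 2.79) / -1.1 = 2.54 s
v² = v₀² + 2aΔx → Δx = (0² − 2.79²)/(2·-1.1) = 3.55 m
Total time = 3.00 + 1.45 + 10.5 + 2.54 = 17.5 s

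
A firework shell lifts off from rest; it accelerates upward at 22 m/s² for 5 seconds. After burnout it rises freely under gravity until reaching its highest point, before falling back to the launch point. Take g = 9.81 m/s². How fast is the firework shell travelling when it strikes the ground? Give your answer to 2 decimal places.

Phase 1 (powered ascent): v₀ = 0 m/s, a = 22 m/s².
v = v₀ + at = 0 + (22)(5) = 110 m/s
Δx = v₀t + ½at² = 0·5 + 0.5·22·5² = 275 m

Phase 2 (coasting upward): v₀ = 110 m/s, a = -9.81 m/s².
v = v₀ + at → t = (0 − 110) / -9.81 = 11.2 s
v² = v₀² + 2aΔx → Δx = (0² − 110²)/(2·-9.81) = 617 m

Phase 3 (free fall): v₀ = 0 m/s, a = -9.81 m/s².
Falls 892 m from rest: t = √(2·892/9.81) = 13.5 s; v = g·t = 132 m/s.
Impact speed = 132 m/s

132.27 m/s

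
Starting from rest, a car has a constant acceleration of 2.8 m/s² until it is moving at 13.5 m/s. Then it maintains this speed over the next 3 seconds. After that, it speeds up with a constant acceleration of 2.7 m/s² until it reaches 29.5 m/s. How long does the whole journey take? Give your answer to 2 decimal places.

13.75 s

Phase 1 (accelerating): v₀ = 0 m/s, a = 2.8 m/s².
v = v₀ + at → t = (13.5 − 0) / 2.8 = 4.82 s
v² = v₀² + 2aΔx → Δx = (13.5² − 0²)/(2·2.8) = 32.5 m

Phase 2 (constant speed): v₀ = 13.5 m/s, a = 0 m/s².
v = v₀ + at = 13.5 + (0)(3) = 13.5 m/s
Δx = v₀t + ½at² = 13.5·3 + 0.5·0·3² = 40.5 m

Phase 3 (accelerating): v₀ = 13.5 m/s, a = 2.7 m/s².
v = v₀ + at → t = (29.5 − 13.5) / 2.7 = 5.93 s
v² = v₀² + 2aΔx → Δx = (29.5² − 13.5²)/(2·2.7) = 127 m
Total time = 4.82 + 3.00 + 5.93 = 13.7 s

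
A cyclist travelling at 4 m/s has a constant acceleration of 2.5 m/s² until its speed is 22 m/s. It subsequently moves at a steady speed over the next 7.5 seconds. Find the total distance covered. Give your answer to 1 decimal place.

258.6 m

Phase 1 (accelerating): v₀ = 4.00 m/s, a = 2.5 m/s².
v = v₀ + at → t = (22 − 4.00) / 2.5 = 7.20 s
v² = v₀² + 2aΔx → Δx = (22² − 4.00²)/(2·2.5) = 93.6 m

Phase 2 (constant speed): v₀ = 22.0 m/s, a = 0 m/s².
v = v₀ + at = 22.0 + (0)(7.5) = 22.0 m/s
Δx = v₀t + ½at² = 22.0·7.5 + 0.5·0·7.5² = 165 m
Total distance = 93.6 + 165 = 259 m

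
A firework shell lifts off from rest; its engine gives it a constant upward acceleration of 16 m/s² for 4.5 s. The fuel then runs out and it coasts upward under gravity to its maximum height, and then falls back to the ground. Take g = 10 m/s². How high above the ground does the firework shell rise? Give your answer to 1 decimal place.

Phase 1 (powered ascent): v₀ = 0 m/s, a = 16 m/s².
v = v₀ + at = 0 + (16)(4.5) = 72.0 m/s
Δx = v₀t + ½at² = 0·4.5 + 0.5·16·4.5² = 162 m

Phase 2 (coasting upward): v₀ = 72.0 m/s, a = -10 m/s².
v = v₀ + at → t = (0 − 72.0) / -10 = 7.20 s
v² = v₀² + 2aΔx → Δx = (0² − 72.0²)/(2·-10) = 259 m
Maximum height = 162 + 259 = 421 m

421.2 m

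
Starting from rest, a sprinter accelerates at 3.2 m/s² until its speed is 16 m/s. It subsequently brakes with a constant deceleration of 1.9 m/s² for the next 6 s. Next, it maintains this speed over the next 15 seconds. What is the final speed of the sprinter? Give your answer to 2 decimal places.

4.60 m/s

Phase 1 (accelerating): v₀ = 0 m/s, a = 3.2 m/s².
v = v₀ + at → t = (16 − 0) / 3.2 = 5.00 s
v² = v₀² + 2aΔx → Δx = (16² − 0²)/(2·3.2) = 40.0 m

Phase 2 (decelerating): v₀ = 16.0 m/s, a = -1.9 m/s².
v = v₀ + at = 16.0 + (-1.9)(6) = 4.60 m/s
Δx = v₀t + ½at² = 16.0·6 + 0.5·-1.9·6² = 61.8 m

Phase 3 (constant speed): v₀ = 4.60 m/s, a = 0 m/s².
v = v₀ + at = 4.60 + (0)(15) = 4.60 m/s
Δx = v₀t + ½at² = 4.60·15 + 0.5·0·15² = 69.0 m
Final speed = 4.60 m/s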